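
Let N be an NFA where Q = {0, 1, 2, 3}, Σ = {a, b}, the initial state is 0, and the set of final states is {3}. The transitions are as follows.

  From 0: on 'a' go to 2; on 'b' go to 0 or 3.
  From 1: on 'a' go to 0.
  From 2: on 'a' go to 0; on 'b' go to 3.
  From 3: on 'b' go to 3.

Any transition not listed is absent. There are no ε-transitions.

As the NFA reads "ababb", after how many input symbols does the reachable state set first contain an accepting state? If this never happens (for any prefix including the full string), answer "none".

2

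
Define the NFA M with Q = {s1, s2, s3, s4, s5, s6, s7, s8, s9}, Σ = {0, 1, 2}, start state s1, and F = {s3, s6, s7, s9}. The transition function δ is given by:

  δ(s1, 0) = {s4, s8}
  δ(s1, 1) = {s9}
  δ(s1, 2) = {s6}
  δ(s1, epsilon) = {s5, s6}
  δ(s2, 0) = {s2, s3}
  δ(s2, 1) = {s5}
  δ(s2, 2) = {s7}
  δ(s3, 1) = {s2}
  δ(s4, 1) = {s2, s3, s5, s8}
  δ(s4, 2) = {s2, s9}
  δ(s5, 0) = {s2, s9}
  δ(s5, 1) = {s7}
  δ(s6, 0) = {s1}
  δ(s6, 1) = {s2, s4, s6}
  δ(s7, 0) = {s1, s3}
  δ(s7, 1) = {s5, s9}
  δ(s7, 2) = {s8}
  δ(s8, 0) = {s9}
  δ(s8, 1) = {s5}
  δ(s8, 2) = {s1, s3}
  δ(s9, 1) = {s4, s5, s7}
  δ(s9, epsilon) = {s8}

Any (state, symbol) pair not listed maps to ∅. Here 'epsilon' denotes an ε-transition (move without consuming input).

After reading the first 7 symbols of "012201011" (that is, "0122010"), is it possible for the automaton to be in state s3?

Yes

Start: ε-closure({s1}) = {s1, s5, s6}.
Read '0': s1→{s4, s8}, s5→{s2, s9}, s6→{s1}; union {s1, s2, s4, s8, s9}; ε-closure = {s1, s2, s4, s5, s6, s8, s9}.
Read '1': s1→{s9}, s2→{s5}, s4→{s2, s3, s5, s8}, s5→{s7}, s6→{s2, s4, s6}, s8→{s5}, s9→{s4, s5, s7}; now {s2, s3, s4, s5, s6, s7, s8, s9}.
Read '2': s2→{s7}, s3→∅, s4→{s2, s9}, s5→∅, s6→∅, s7→{s8}, s8→{s1, s3}, s9→∅; union {s1, s2, s3, s7, s8, s9}; ε-closure = {s1, s2, s3, s5, s6, s7, s8, s9}.
Read '2': s1→{s6}, s2→{s7}, s3→∅, s5→∅, s6→∅, s7→{s8}, s8→{s1, s3}, s9→∅; union {s1, s3, s6, s7, s8}; ε-closure = {s1, s3, s5, s6, s7, s8}.
Read '0': s1→{s4, s8}, s3→∅, s5→{s2, s9}, s6→{s1}, s7→{s1, s3}, s8→{s9}; union {s1, s2, s3, s4, s8, s9}; ε-closure = {s1, s2, s3, s4, s5, s6, s8, s9}.
Read '1': s1→{s9}, s2→{s5}, s3→{s2}, s4→{s2, s3, s5, s8}, s5→{s7}, s6→{s2, s4, s6}, s8→{s5}, s9→{s4, s5, s7}; now {s2, s3, s4, s5, s6, s7, s8, s9}.
Read '0': s2→{s2, s3}, s3→∅, s4→∅, s5→{s2, s9}, s6→{s1}, s7→{s1, s3}, s8→{s9}, s9→∅; union {s1, s2, s3, s9}; ε-closure = {s1, s2, s3, s5, s6, s8, s9}.
State s3 is in {s1, s2, s3, s5, s6, s8, s9}.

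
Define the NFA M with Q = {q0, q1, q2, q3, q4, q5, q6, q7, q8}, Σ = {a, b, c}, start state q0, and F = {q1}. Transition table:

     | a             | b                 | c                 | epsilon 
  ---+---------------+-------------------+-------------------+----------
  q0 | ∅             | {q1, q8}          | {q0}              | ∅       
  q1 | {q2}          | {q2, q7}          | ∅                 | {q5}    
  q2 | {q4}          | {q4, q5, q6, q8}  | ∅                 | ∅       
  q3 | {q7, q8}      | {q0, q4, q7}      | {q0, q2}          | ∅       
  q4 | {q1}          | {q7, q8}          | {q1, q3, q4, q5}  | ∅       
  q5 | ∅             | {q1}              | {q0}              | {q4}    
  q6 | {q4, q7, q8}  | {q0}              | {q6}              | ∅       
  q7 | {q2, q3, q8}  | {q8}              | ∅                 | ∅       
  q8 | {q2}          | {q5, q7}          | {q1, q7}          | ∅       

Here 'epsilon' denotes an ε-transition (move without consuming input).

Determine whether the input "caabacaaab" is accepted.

Start in {q0}.
Read 'c': q0→{q0}; now {q0}.
Read 'a': q0→∅; now ∅.
The set is empty and remains empty for the remaining 8 symbols.
The final set ∅ contains no accepting state.

No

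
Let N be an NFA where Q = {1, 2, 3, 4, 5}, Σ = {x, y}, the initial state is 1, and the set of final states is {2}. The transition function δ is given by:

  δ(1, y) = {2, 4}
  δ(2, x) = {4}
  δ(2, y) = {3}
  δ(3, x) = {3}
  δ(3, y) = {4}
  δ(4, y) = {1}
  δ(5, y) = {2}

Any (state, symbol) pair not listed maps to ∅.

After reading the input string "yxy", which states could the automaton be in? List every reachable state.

{1}

Start in {1}.
Read 'y': 1→{2, 4}; now {2, 4}.
Read 'x': 2→{4}, 4→∅; now {4}.
Read 'y': 4→{1}; now {1}.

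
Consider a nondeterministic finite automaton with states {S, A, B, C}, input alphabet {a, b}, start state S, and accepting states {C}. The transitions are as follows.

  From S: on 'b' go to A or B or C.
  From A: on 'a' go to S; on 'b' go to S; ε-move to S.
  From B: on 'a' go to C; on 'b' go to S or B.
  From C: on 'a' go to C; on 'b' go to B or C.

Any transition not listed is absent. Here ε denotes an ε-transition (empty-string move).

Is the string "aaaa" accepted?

No

Start in {S}.
Read 'a': {S} → ∅.
The set is empty and remains empty for the remaining 3 symbols.
The final set ∅ contains no accepting state.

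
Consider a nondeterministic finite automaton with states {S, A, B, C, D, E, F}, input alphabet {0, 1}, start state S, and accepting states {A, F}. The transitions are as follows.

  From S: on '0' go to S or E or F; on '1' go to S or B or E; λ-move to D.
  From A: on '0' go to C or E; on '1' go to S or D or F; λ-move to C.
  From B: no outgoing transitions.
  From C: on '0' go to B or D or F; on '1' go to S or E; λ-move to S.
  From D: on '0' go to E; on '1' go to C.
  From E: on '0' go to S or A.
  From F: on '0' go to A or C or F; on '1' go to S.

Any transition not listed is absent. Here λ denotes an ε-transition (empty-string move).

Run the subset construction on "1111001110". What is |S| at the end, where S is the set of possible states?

Start: ε-closure({S}) = {S, D}.
Read '1': S→{S, B, E}, D→{C}; union {S, B, C, E}; ε-closure = {S, B, C, D, E}.
Read '1': S→{S, B, E}, B→∅, C→{S, E}, D→{C}, E→∅; union {S, B, C, E}; ε-closure = {S, B, C, D, E}.
Read '1': S→{S, B, E}, B→∅, C→{S, E}, D→{C}, E→∅; union {S, B, C, E}; ε-closure = {S, B, C, D, E}.
Read '1': S→{S, B, E}, B→∅, C→{S, E}, D→{C}, E→∅; union {S, B, C, E}; ε-closure = {S, B, C, D, E}.
Read '0': S→{S, E, F}, B→∅, C→{B, D, F}, D→{E}, E→{S, A}; union {S, A, B, D, E, F}; ε-closure = {S, A, B, C, D, E, F}.
Read '0': S→{S, E, F}, A→{C, E}, B→∅, C→{B, D, F}, D→{E}, E→{S, A}, F→{A, C, F}; now {S, A, B, C, D, E, F}.
Read '1': S→{S, B, E}, A→{S, D, F}, B→∅, C→{S, E}, D→{C}, E→∅, F→{S}; now {S, B, C, D, E, F}.
Read '1': S→{S, B, E}, B→∅, C→{S, E}, D→{C}, E→∅, F→{S}; union {S, B, C, E}; ε-closure = {S, B, C, D, E}.
Read '1': S→{S, B, E}, B→∅, C→{S, E}, D→{C}, E→∅; union {S, B, C, E}; ε-closure = {S, B, C, D, E}.
Read '0': S→{S, E, F}, B→∅, C→{B, D, F}, D→{E}, E→{S, A}; union {S, A, B, D, E, F}; ε-closure = {S, A, B, C, D, E, F}.
That set has 7 states.

7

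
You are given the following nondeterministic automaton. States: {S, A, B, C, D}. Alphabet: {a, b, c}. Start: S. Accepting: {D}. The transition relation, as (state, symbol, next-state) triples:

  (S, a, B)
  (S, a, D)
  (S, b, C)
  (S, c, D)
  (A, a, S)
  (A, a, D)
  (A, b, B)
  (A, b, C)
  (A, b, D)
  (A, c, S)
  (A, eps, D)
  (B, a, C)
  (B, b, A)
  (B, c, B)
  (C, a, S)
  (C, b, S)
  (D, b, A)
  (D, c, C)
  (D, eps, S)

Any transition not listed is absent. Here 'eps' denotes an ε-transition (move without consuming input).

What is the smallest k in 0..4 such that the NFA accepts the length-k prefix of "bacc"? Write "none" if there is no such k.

3

Start in {S}.
Read 'b': S→{C}; now {C}.
Read 'a': C→{S}; now {S}.
Read 'c': S→{D}; union {D}; ε-closure = {S, D}.
None of the earlier sets intersect F, but {S, D} does.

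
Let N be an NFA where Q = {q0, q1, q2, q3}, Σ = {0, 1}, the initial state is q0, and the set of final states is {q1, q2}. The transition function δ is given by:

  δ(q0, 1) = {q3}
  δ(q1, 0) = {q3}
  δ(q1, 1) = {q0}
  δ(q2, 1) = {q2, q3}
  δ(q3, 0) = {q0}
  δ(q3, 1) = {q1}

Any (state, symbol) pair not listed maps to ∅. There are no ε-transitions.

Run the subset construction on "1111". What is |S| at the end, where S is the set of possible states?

Start in {q0}.
Read '1': q0→{q3}; now {q3}.
Read '1': q3→{q1}; now {q1}.
Read '1': q1→{q0}; now {q0}.
Read '1': q0→{q3}; now {q3}.
That set has 1 state.

1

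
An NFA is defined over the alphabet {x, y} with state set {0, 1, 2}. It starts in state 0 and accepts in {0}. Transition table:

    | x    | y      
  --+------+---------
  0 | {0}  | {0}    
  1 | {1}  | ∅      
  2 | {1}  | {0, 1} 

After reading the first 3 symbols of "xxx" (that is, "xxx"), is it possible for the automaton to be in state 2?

No

Start in {0}.
Read 'x': 0→{0}; now {0}.
Read 'x': 0→{0}; now {0}.
Read 'x': 0→{0}; now {0}.
State 2 is not in {0}.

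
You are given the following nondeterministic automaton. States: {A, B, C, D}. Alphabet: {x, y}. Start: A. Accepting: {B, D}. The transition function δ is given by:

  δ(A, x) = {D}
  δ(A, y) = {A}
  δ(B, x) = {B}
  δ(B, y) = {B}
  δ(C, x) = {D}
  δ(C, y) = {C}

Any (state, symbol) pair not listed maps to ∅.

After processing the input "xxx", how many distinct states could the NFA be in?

0

Start in {A}.
Read 'x': A→{D}; now {D}.
Read 'x': D→∅; now ∅.
The set is empty and remains empty for the remaining 1 symbol.
That set has 0 states.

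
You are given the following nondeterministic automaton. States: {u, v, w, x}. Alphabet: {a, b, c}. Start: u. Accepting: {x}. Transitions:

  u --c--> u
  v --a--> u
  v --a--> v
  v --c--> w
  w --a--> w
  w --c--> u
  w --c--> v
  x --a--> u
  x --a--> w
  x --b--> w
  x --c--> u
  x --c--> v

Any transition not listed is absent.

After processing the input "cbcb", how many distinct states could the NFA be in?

Start in {u}.
Read 'c': u→{u}; now {u}.
Read 'b': u→∅; now ∅.
The set is empty and remains empty for the remaining 2 symbols.
That set has 0 states.

0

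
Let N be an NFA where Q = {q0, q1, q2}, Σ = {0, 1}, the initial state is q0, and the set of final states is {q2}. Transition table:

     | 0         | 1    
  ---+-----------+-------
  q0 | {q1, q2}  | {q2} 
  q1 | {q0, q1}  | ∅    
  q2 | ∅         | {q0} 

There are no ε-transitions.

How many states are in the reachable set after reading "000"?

3

Start in {q0}.
Read '0': {q0} → {q1, q2}.
Read '0': {q1, q2} → {q0, q1}.
Read '0': {q0, q1} → {q0, q1, q2}.
That set has 3 states.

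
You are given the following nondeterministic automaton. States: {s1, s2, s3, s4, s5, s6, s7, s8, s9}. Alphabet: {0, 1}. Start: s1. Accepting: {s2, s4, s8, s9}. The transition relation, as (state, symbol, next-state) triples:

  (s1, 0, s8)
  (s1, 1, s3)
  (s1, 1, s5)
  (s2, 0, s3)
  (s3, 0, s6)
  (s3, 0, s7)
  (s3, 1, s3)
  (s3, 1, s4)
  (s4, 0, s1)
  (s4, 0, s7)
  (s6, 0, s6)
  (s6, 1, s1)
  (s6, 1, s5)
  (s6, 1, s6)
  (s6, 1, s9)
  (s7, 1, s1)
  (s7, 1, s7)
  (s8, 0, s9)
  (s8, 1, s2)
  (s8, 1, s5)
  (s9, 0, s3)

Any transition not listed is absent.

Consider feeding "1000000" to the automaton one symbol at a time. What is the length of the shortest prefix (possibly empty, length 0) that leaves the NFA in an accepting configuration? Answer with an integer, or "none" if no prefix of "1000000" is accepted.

none

Start in {s1}.
Read '1': s1→{s3, s5}; now {s3, s5}.
Read '0': s3→{s6, s7}, s5→∅; now {s6, s7}.
Read '0': s6→{s6}, s7→∅; now {s6}.
Read '0': s6→{s6}; now {s6}.
Read '0': s6→{s6}; now {s6}.
Read '0': s6→{s6}; now {s6}.
Read '0': s6→{s6}; now {s6}.
No reachable set along the way intersects F.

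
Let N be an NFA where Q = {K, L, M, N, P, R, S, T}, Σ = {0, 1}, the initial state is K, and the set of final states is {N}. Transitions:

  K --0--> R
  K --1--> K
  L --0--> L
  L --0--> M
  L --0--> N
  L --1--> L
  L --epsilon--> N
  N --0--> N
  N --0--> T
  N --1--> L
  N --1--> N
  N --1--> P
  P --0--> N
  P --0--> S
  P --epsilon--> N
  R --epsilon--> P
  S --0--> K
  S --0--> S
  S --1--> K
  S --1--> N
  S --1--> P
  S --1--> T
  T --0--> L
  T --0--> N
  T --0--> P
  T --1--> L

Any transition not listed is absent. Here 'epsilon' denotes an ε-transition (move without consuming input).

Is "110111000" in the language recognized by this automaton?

Start in {K}.
Read '1': K→{K}; now {K}.
Read '1': K→{K}; now {K}.
Read '0': K→{R}; union {R}; ε-closure = {N, P, R}.
Read '1': N→{L, N, P}, P→∅, R→∅; now {L, N, P}.
Read '1': L→{L}, N→{L, N, P}, P→∅; now {L, N, P}.
Read '1': L→{L}, N→{L, N, P}, P→∅; now {L, N, P}.
Read '0': L→{L, M, N}, N→{N, T}, P→{N, S}; now {L, M, N, S, T}.
Read '0': L→{L, M, N}, M→∅, N→{N, T}, S→{K, S}, T→{L, N, P}; now {K, L, M, N, P, S, T}.
Read '0': K→{R}, L→{L, M, N}, M→∅, N→{N, T}, P→{N, S}, S→{K, S}, T→{L, N, P}; now {K, L, M, N, P, R, S, T}.
The final set {K, L, M, N, P, R, S, T} contains the accepting state N.

Yes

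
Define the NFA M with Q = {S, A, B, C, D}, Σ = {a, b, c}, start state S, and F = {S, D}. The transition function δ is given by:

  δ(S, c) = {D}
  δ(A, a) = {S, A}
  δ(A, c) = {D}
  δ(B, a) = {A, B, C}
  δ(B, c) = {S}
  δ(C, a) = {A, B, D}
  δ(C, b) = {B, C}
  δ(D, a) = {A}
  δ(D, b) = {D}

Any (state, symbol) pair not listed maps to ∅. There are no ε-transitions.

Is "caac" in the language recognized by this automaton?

Yes

Start in {S}.
Read 'c': {S} → {D}.
Read 'a': {D} → {A}.
Read 'a': {A} → {S, A}.
Read 'c': {S, A} → {D}.
The final set {D} contains the accepting state D.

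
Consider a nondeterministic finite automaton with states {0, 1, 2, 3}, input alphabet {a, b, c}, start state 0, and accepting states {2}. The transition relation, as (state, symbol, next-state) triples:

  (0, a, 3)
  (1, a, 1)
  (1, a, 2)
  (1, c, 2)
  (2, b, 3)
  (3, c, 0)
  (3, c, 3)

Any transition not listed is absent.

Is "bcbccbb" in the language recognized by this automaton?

Start in {0}.
Read 'b': {0} → ∅.
The set is empty and remains empty for the remaining 6 symbols.
The final set ∅ contains no accepting state.

No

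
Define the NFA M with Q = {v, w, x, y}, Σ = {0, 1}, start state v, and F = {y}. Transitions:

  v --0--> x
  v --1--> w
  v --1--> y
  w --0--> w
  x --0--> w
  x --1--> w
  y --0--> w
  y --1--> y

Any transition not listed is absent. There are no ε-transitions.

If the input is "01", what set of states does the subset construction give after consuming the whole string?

Start in {v}.
Read '0': v→{x}; now {x}.
Read '1': x→{w}; now {w}.

{w}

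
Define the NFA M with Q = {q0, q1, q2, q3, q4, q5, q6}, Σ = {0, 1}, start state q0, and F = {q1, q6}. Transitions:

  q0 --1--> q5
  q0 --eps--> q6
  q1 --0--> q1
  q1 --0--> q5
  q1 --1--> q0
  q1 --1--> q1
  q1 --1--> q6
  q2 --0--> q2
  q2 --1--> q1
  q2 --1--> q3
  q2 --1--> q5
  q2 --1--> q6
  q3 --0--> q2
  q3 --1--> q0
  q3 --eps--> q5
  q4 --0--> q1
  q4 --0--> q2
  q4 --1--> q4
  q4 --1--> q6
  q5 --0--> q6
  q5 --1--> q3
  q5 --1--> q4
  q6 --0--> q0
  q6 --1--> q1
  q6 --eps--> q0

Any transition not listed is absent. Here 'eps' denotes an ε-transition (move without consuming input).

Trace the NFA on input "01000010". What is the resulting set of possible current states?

{q0, q1, q2, q5, q6}

Start: ε-closure({q0}) = {q0, q6}.
Read '0': q0→∅, q6→{q0}; union {q0}; ε-closure = {q0, q6}.
Read '1': q0→{q5}, q6→{q1}; now {q1, q5}.
Read '0': q1→{q1, q5}, q5→{q6}; union {q1, q5, q6}; ε-closure = {q0, q1, q5, q6}.
Read '0': q0→∅, q1→{q1, q5}, q5→{q6}, q6→{q0}; now {q0, q1, q5, q6}.
Read '0': q0→∅, q1→{q1, q5}, q5→{q6}, q6→{q0}; now {q0, q1, q5, q6}.
Read '0': q0→∅, q1→{q1, q5}, q5→{q6}, q6→{q0}; now {q0, q1, q5, q6}.
Read '1': q0→{q5}, q1→{q0, q1, q6}, q5→{q3, q4}, q6→{q1}; now {q0, q1, q3, q4, q5, q6}.
Read '0': q0→∅, q1→{q1, q5}, q3→{q2}, q4→{q1, q2}, q5→{q6}, q6→{q0}; now {q0, q1, q2, q5, q6}.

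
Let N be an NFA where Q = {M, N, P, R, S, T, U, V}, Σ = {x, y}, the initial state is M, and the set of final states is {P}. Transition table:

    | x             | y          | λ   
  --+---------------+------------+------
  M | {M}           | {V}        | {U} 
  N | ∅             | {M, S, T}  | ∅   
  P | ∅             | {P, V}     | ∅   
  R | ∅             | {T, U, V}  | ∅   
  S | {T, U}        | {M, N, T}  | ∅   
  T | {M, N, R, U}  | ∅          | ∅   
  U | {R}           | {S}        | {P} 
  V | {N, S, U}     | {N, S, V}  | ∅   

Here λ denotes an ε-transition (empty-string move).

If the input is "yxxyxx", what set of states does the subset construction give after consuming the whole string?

Start: ε-closure({M}) = {M, P, U}.
Read 'y': M→{V}, P→{P, V}, U→{S}; now {P, S, V}.
Read 'x': P→∅, S→{T, U}, V→{N, S, U}; union {N, S, T, U}; ε-closure = {N, P, S, T, U}.
Read 'x': N→∅, P→∅, S→{T, U}, T→{M, N, R, U}, U→{R}; union {M, N, R, T, U}; ε-closure = {M, N, P, R, T, U}.
Read 'y': M→{V}, N→{M, S, T}, P→{P, V}, R→{T, U, V}, T→∅, U→{S}; now {M, P, S, T, U, V}.
Read 'x': M→{M}, P→∅, S→{T, U}, T→{M, N, R, U}, U→{R}, V→{N, S, U}; union {M, N, R, S, T, U}; ε-closure = {M, N, P, R, S, T, U}.
Read 'x': M→{M}, N→∅, P→∅, R→∅, S→{T, U}, T→{M, N, R, U}, U→{R}; union {M, N, R, T, U}; ε-closure = {M, N, P, R, T, U}.

{M, N, P, R, T, U}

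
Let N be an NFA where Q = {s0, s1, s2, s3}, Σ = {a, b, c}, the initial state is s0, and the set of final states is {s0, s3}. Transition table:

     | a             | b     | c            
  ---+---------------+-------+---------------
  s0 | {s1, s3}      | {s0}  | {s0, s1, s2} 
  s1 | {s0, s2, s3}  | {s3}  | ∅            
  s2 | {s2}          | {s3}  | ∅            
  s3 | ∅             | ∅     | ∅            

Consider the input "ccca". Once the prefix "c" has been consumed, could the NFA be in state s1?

Start in {s0}.
Read 'c': s0→{s0, s1, s2}; now {s0, s1, s2}.
State s1 is in {s0, s1, s2}.

Yes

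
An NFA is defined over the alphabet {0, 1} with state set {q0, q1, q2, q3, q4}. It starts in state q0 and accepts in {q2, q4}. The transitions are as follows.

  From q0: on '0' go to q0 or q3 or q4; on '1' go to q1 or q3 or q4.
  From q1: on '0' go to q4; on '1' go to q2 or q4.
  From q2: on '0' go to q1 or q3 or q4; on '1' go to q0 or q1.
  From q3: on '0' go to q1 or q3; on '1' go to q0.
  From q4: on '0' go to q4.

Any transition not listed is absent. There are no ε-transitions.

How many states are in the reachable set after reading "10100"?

4

Start in {q0}.
Read '1': {q0} → {q1, q3, q4}.
Read '0': {q1, q3, q4} → {q1, q3, q4}.
Read '1': {q1, q3, q4} → {q0, q2, q4}.
Read '0': {q0, q2, q4} → {q0, q1, q3, q4}.
Read '0': {q0, q1, q3, q4} → {q0, q1, q3, q4}.
That set has 4 states.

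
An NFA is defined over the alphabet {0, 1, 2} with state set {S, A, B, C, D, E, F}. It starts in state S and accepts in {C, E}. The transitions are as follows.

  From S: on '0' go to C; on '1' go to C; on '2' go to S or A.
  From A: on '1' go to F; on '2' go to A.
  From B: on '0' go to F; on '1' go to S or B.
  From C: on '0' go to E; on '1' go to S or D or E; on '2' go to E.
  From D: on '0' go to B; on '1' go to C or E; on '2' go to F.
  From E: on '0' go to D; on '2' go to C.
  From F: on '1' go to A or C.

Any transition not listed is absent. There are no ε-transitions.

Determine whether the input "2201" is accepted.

Yes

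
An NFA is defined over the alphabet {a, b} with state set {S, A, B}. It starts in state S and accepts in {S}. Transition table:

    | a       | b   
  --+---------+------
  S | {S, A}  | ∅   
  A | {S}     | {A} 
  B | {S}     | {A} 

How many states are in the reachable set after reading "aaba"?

1

Start in {S}.
Read 'a': S→{S, A}; now {S, A}.
Read 'a': S→{S, A}, A→{S}; now {S, A}.
Read 'b': S→∅, A→{A}; now {A}.
Read 'a': A→{S}; now {S}.
That set has 1 state.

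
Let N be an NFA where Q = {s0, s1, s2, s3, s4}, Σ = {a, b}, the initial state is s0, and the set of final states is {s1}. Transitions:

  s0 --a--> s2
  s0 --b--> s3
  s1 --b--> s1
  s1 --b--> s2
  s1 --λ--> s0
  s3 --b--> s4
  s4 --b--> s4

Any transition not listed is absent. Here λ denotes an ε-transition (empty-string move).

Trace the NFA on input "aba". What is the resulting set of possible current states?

Start in {s0}.
Read 'a': s0→{s2}; now {s2}.
Read 'b': s2→∅; now ∅.
The set is empty and remains empty for the remaining 1 symbol.

∅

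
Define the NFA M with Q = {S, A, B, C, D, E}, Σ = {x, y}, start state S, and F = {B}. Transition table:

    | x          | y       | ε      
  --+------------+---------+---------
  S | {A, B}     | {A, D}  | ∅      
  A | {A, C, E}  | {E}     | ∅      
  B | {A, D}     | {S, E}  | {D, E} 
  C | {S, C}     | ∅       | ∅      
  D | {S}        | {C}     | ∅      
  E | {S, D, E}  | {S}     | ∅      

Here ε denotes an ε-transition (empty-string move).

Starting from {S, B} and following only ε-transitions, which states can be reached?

{S, B, D, E}

Begin with {S, B}.
ε-move B → D; add D.
ε-move B → E; add E.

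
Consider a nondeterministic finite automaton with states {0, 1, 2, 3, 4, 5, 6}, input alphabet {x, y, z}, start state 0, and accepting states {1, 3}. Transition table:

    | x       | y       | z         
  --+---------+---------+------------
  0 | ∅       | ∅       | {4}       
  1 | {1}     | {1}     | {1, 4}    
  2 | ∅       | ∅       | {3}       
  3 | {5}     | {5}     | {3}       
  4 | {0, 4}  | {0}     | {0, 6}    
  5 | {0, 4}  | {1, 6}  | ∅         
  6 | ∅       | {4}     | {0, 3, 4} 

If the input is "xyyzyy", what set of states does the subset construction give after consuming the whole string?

∅

Start in {0}.
Read 'x': {0} → ∅.
The set is empty and remains empty for the remaining 5 symbols.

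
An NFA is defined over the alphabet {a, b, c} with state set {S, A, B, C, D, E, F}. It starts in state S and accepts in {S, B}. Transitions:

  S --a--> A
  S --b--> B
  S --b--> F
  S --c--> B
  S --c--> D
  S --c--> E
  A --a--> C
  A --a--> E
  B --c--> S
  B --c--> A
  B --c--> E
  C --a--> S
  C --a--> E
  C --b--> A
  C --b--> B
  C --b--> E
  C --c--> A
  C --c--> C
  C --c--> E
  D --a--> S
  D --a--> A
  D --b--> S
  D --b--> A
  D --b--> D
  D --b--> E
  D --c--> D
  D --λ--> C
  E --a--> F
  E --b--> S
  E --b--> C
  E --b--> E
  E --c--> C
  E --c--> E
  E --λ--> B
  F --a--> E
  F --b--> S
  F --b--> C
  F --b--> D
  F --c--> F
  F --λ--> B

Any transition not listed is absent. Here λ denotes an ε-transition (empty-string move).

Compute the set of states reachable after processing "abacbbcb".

Start in {S}.
Read 'a': S→{A}; now {A}.
Read 'b': A→∅; now ∅.
The set is empty and remains empty for the remaining 6 symbols.

∅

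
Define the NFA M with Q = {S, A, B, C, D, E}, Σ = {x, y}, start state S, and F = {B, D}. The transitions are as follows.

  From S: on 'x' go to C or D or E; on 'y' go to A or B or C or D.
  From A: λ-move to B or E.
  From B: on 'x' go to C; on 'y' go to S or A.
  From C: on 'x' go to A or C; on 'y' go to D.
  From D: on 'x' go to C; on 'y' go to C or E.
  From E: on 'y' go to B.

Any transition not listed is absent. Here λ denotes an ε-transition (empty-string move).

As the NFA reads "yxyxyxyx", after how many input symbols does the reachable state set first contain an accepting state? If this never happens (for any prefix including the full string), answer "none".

Start in {S}.
Read 'y': S→{A, B, C, D}; union {A, B, C, D}; ε-closure = {A, B, C, D, E}.
None of the earlier sets intersect F, but {A, B, C, D, E} does.

1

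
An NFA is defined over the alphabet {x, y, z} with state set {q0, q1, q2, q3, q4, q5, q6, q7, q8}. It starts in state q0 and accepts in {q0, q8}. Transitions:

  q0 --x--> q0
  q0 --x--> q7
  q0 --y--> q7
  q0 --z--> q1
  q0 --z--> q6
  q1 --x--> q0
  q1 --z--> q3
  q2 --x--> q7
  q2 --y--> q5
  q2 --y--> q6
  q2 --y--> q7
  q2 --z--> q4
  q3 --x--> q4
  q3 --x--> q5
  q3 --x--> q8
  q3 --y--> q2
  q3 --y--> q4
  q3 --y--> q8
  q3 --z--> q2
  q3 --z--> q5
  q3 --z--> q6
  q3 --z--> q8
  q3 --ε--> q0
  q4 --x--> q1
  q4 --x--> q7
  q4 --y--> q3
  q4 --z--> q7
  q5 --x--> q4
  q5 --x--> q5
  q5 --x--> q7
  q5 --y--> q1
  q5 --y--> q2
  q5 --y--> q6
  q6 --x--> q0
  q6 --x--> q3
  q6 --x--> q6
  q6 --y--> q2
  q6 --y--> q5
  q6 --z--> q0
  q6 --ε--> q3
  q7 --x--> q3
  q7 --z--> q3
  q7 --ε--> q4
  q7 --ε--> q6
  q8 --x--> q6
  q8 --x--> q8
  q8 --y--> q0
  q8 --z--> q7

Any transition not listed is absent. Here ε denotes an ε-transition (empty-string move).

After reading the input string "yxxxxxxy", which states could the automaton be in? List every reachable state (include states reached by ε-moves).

{q0, q1, q2, q3, q4, q5, q6, q7, q8}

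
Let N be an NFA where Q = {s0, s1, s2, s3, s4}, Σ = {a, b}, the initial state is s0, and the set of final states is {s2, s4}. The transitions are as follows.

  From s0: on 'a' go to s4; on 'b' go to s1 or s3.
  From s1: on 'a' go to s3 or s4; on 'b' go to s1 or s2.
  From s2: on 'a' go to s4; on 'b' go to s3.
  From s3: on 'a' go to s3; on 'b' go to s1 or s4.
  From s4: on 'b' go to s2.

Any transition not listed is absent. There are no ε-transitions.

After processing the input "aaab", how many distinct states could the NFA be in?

0

Start in {s0}.
Read 'a': s0→{s4}; now {s4}.
Read 'a': s4→∅; now ∅.
The set is empty and remains empty for the remaining 2 symbols.
That set has 0 states.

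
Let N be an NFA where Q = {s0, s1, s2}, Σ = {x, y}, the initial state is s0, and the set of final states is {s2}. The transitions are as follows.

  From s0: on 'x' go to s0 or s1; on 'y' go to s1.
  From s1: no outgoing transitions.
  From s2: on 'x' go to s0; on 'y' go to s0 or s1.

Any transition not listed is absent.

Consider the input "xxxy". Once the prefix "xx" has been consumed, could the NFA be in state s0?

Yes

Start in {s0}.
Read 'x': {s0} → {s0, s1}.
Read 'x': {s0, s1} → {s0, s1}.
State s0 is in {s0, s1}.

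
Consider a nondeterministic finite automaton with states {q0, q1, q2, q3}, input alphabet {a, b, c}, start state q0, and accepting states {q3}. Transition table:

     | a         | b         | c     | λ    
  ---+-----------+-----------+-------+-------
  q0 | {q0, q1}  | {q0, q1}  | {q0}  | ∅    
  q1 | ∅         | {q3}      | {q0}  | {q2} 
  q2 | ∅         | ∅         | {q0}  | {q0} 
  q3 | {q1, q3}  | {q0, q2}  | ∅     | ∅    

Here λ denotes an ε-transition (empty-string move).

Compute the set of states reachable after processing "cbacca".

{q0, q1, q2}

Start in {q0}.
Read 'c': {q0} → {q0}.
Read 'b': {q0} → {q0, q1, q2}.
Read 'a': {q0, q1, q2} → {q0, q1, q2}.
Read 'c': {q0, q1, q2} → {q0}.
Read 'c': {q0} → {q0}.
Read 'a': {q0} → {q0, q1, q2}.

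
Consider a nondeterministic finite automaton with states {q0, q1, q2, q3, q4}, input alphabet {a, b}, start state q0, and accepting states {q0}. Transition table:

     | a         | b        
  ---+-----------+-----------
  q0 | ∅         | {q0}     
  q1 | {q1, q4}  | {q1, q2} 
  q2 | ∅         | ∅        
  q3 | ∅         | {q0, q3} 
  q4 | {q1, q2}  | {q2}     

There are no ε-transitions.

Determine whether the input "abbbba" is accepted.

Start in {q0}.
Read 'a': q0→∅; now ∅.
The set is empty and remains empty for the remaining 5 symbols.
The final set ∅ contains no accepting state.

No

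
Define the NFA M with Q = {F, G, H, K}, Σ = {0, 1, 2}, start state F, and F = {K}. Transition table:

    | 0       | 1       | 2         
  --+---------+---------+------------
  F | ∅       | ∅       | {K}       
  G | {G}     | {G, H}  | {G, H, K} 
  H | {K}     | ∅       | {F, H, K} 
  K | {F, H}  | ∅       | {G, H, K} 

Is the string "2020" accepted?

Start in {F}.
Read '2': {F} → {K}.
Read '0': {K} → {F, H}.
Read '2': {F, H} → {F, H, K}.
Read '0': {F, H, K} → {F, H, K}.
The final set {F, H, K} contains the accepting state K.

Yes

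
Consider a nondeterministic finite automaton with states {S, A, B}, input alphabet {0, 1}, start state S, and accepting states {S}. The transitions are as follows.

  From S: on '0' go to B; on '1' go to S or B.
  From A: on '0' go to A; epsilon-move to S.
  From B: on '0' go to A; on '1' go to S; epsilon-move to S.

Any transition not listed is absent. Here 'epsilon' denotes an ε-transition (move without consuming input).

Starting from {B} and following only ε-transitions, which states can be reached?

{S, B}

Begin with {B}.
ε-move B → S; add S.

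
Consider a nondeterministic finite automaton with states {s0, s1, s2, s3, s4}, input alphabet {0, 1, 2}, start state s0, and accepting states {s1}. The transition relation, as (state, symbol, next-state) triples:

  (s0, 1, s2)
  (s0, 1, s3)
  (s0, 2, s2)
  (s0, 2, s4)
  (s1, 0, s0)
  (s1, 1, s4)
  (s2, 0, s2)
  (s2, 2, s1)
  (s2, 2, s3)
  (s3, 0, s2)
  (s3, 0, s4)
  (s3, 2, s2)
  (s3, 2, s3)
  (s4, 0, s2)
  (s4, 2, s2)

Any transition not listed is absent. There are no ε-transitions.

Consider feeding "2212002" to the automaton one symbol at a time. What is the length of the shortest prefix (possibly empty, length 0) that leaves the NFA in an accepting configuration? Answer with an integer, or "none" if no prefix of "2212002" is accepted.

Start in {s0}.
Read '2': s0→{s2, s4}; now {s2, s4}.
Read '2': s2→{s1, s3}, s4→{s2}; now {s1, s2, s3}.
None of the earlier sets intersect F, but {s1, s2, s3} does.

2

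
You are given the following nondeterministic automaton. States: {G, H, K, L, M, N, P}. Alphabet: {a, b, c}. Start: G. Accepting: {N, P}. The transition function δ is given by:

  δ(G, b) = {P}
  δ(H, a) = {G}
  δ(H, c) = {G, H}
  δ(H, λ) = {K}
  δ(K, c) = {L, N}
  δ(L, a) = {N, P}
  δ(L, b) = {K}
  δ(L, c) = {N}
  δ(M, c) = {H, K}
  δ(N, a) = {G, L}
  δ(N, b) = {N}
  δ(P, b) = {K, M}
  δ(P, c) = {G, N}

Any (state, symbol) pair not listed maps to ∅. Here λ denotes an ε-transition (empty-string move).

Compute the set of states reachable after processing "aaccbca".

Start in {G}.
Read 'a': G→∅; now ∅.
The set is empty and remains empty for the remaining 6 symbols.

∅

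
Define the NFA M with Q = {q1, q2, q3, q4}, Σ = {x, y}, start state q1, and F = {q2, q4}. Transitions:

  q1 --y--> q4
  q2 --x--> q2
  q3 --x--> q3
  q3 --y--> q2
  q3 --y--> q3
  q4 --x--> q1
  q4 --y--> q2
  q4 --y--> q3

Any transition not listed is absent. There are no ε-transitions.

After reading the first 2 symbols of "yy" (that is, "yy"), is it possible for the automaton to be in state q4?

Start in {q1}.
Read 'y': {q1} → {q4}.
Read 'y': {q4} → {q2, q3}.
State q4 is not in {q2, q3}.

No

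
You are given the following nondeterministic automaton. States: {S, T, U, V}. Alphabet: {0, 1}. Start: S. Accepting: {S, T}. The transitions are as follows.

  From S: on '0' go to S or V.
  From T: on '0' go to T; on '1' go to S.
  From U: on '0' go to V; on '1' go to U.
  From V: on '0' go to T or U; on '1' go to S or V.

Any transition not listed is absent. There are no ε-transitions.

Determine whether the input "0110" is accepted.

Yes

Start in {S}.
Read '0': S→{S, V}; now {S, V}.
Read '1': S→∅, V→{S, V}; now {S, V}.
Read '1': S→∅, V→{S, V}; now {S, V}.
Read '0': S→{S, V}, V→{T, U}; now {S, T, U, V}.
The final set {S, T, U, V} contains the accepting states S, T.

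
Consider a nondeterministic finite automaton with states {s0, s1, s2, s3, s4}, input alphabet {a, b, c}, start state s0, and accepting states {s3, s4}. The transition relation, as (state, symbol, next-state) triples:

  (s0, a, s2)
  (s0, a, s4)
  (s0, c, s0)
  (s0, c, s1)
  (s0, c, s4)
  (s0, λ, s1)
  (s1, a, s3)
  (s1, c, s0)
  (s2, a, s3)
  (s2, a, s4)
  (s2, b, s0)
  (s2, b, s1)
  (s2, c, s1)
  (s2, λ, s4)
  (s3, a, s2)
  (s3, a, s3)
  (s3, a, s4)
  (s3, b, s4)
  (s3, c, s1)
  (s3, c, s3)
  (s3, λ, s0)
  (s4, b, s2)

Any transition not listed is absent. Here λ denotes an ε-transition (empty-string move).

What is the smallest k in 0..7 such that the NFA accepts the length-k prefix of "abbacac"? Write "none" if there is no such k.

1

Start: ε-closure({s0}) = {s0, s1}.
Read 'a': s0→{s2, s4}, s1→{s3}; union {s2, s3, s4}; ε-closure = {s0, s1, s2, s3, s4}.
None of the earlier sets intersect F, but {s0, s1, s2, s3, s4} does.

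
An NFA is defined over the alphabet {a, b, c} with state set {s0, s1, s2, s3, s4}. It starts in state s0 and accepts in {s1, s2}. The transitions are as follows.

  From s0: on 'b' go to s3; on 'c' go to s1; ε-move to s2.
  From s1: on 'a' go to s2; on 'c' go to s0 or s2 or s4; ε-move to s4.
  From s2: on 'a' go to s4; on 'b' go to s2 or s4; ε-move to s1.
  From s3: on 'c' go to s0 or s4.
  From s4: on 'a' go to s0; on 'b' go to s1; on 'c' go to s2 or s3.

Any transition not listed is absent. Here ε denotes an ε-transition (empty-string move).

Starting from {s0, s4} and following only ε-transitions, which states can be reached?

Begin with {s0, s4}.
ε-move s0 → s2; add s2.
ε-move s2 → s1; add s1.

{s0, s1, s2, s4}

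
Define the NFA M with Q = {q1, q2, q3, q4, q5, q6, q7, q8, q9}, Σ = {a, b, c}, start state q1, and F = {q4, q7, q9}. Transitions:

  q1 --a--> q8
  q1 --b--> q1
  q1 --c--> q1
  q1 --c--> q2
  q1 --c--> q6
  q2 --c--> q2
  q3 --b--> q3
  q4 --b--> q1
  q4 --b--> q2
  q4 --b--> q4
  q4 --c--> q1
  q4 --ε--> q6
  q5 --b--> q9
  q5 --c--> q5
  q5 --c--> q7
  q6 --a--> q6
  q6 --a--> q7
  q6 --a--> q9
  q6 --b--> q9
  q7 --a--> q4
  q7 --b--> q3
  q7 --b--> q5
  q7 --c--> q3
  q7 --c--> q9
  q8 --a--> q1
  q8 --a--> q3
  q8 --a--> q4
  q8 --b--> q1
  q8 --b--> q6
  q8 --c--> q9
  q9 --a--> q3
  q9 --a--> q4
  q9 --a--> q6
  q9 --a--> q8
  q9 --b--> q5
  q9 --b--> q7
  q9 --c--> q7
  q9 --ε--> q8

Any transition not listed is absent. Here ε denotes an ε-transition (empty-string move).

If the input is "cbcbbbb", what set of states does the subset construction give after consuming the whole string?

Start in {q1}.
Read 'c': {q1} → {q1, q2, q6}.
Read 'b': {q1, q2, q6} → {q1, q8, q9}.
Read 'c': {q1, q8, q9} → {q1, q2, q6, q7, q8, q9}.
Read 'b': {q1, q2, q6, q7, q8, q9} → {q1, q3, q5, q6, q7, q8, q9}.
Read 'b': {q1, q3, q5, q6, q7, q8, q9} → {q1, q3, q5, q6, q7, q8, q9}.
Read 'b': {q1, q3, q5, q6, q7, q8, q9} → {q1, q3, q5, q6, q7, q8, q9}.
Read 'b': {q1, q3, q5, q6, q7, q8, q9} → {q1, q3, q5, q6, q7, q8, q9}.

{q1, q3, q5, q6, q7, q8, q9}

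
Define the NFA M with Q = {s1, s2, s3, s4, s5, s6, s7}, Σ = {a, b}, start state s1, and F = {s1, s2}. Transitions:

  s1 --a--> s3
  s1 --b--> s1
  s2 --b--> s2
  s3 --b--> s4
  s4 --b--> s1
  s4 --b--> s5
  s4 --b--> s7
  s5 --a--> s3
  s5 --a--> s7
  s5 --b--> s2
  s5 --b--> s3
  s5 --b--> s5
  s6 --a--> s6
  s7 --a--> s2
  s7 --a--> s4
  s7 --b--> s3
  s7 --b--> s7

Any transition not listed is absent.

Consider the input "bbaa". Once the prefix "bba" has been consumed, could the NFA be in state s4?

Start in {s1}.
Read 'b': {s1} → {s1}.
Read 'b': {s1} → {s1}.
Read 'a': {s1} → {s3}.
State s4 is not in {s3}.

No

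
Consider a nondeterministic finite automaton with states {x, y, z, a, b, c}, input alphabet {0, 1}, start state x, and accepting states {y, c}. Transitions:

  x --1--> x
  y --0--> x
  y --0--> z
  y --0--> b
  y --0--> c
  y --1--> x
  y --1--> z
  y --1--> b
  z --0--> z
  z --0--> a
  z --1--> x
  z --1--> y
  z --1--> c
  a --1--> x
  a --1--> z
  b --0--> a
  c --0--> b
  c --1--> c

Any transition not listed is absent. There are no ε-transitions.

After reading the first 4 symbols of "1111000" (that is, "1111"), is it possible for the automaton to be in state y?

No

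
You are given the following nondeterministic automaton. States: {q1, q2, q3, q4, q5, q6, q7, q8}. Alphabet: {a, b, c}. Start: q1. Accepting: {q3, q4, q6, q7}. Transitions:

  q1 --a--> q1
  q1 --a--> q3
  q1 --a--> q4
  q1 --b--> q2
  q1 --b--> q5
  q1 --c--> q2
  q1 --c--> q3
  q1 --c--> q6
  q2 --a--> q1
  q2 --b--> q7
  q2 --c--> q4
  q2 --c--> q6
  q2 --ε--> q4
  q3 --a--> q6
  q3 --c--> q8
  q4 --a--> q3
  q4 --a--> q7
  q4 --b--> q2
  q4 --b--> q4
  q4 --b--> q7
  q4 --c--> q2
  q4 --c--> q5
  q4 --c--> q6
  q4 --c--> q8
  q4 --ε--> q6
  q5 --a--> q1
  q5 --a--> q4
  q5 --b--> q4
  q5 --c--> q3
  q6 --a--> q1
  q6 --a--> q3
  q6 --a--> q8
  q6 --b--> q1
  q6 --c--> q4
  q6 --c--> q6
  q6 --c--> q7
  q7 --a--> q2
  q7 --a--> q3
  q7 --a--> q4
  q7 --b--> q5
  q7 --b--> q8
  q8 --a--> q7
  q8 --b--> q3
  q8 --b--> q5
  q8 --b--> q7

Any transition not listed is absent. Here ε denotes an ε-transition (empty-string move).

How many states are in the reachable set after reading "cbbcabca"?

Start in {q1}.
Read 'c': {q1} → {q2, q3, q4, q6}.
Read 'b': {q2, q3, q4, q6} → {q1, q2, q4, q6, q7}.
Read 'b': {q1, q2, q4, q6, q7} → {q1, q2, q4, q5, q6, q7, q8}.
Read 'c': {q1, q2, q4, q5, q6, q7, q8} → {q2, q3, q4, q5, q6, q7, q8}.
Read 'a': {q2, q3, q4, q5, q6, q7, q8} → {q1, q2, q3, q4, q6, q7, q8}.
Read 'b': {q1, q2, q3, q4, q6, q7, q8} → {q1, q2, q3, q4, q5, q6, q7, q8}.
Read 'c': {q1, q2, q3, q4, q5, q6, q7, q8} → {q2, q3, q4, q5, q6, q7, q8}.
Read 'a': {q2, q3, q4, q5, q6, q7, q8} → {q1, q2, q3, q4, q6, q7, q8}.
That set has 7 states.

7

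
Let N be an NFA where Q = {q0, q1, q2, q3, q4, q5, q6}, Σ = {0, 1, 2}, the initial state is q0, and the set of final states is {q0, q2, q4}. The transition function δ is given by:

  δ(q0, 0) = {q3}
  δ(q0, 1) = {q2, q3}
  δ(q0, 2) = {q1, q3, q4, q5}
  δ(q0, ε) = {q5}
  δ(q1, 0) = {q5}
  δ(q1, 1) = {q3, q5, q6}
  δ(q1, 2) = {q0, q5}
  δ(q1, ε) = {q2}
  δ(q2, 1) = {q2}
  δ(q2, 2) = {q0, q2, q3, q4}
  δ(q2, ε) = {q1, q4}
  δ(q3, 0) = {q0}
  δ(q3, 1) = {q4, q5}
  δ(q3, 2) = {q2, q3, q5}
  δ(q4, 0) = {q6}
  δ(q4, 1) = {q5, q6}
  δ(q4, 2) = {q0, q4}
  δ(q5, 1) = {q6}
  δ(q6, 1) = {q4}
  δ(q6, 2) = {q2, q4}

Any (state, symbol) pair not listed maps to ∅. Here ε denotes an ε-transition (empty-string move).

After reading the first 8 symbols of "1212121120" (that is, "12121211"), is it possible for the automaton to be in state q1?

Yes

Start: ε-closure({q0}) = {q0, q5}.
Read '1': {q0, q5} → {q1, q2, q3, q4, q6}.
Read '2': {q1, q2, q3, q4, q6} → {q0, q1, q2, q3, q4, q5}.
Read '1': {q0, q1, q2, q3, q4, q5} → {q1, q2, q3, q4, q5, q6}.
Read '2': {q1, q2, q3, q4, q5, q6} → {q0, q1, q2, q3, q4, q5}.
Read '1': {q0, q1, q2, q3, q4, q5} → {q1, q2, q3, q4, q5, q6}.
Read '2': {q1, q2, q3, q4, q5, q6} → {q0, q1, q2, q3, q4, q5}.
Read '1': {q0, q1, q2, q3, q4, q5} → {q1, q2, q3, q4, q5, q6}.
Read '1': {q1, q2, q3, q4, q5, q6} → {q1, q2, q3, q4, q5, q6}.
State q1 is in {q1, q2, q3, q4, q5, q6}.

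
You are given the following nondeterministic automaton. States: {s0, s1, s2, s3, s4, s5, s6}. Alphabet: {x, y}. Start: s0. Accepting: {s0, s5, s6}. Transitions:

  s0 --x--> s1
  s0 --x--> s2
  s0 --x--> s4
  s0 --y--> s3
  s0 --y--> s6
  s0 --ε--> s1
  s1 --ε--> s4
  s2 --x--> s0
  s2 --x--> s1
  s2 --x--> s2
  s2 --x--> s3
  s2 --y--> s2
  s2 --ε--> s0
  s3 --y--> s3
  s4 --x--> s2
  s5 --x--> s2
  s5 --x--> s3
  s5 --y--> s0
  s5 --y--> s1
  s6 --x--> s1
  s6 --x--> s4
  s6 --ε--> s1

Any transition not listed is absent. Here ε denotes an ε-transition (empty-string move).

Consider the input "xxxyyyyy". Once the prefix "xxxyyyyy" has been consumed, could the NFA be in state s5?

No

Start: ε-closure({s0}) = {s0, s1, s4}.
Read 'x': s0→{s1, s2, s4}, s1→∅, s4→{s2}; union {s1, s2, s4}; ε-closure = {s0, s1, s2, s4}.
Read 'x': s0→{s1, s2, s4}, s1→∅, s2→{s0, s1, s2, s3}, s4→{s2}; now {s0, s1, s2, s3, s4}.
Read 'x': s0→{s1, s2, s4}, s1→∅, s2→{s0, s1, s2, s3}, s3→∅, s4→{s2}; now {s0, s1, s2, s3, s4}.
Read 'y': s0→{s3, s6}, s1→∅, s2→{s2}, s3→{s3}, s4→∅; union {s2, s3, s6}; ε-closure = {s0, s1, s2, s3, s4, s6}.
Read 'y': s0→{s3, s6}, s1→∅, s2→{s2}, s3→{s3}, s4→∅, s6→∅; union {s2, s3, s6}; ε-closure = {s0, s1, s2, s3, s4, s6}.
Read 'y': s0→{s3, s6}, s1→∅, s2→{s2}, s3→{s3}, s4→∅, s6→∅; union {s2, s3, s6}; ε-closure = {s0, s1, s2, s3, s4, s6}.
Read 'y': s0→{s3, s6}, s1→∅, s2→{s2}, s3→{s3}, s4→∅, s6→∅; union {s2, s3, s6}; ε-closure = {s0, s1, s2, s3, s4, s6}.
Read 'y': s0→{s3, s6}, s1→∅, s2→{s2}, s3→{s3}, s4→∅, s6→∅; union {s2, s3, s6}; ε-closure = {s0, s1, s2, s3, s4, s6}.
State s5 is not in {s0, s1, s2, s3, s4, s6}.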